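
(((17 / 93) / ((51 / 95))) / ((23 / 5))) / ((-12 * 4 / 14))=-3325 / 154008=-0.02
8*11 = 88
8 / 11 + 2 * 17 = 382 / 11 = 34.73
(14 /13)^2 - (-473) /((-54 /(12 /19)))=-126358 /28899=-4.37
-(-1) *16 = 16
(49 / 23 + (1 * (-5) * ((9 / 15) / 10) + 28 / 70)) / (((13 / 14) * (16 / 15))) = 10773 / 4784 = 2.25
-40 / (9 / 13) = -520 / 9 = -57.78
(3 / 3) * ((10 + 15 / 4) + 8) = 87 / 4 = 21.75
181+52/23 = 4215/23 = 183.26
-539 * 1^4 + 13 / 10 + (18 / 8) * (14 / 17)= -45547 / 85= -535.85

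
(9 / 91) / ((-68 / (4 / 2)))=-9 / 3094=-0.00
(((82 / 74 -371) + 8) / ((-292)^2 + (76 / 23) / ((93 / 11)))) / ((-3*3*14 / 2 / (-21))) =-4773535 / 3374039842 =-0.00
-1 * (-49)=49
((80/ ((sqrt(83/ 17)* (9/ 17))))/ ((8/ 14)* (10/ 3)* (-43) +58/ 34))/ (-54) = 80920* sqrt(1411)/ 192486213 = 0.02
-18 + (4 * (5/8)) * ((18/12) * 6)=9/2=4.50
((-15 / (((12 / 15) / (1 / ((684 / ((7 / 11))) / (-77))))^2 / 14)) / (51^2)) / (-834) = 2100875 / 2706371046144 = 0.00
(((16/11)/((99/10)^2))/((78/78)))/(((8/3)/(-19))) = -3800/35937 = -0.11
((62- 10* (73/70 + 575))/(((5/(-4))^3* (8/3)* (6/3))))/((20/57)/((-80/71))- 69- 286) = -109136304/70884625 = -1.54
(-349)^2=121801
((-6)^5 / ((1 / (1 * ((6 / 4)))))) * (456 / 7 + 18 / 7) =-789819.43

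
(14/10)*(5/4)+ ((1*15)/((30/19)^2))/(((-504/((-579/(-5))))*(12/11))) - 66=-39624803/604800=-65.52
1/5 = 0.20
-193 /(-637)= 193 /637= 0.30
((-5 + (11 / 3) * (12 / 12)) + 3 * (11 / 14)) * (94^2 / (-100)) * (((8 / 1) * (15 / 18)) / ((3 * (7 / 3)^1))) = -189974 / 2205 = -86.16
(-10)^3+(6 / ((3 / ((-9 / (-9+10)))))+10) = -1008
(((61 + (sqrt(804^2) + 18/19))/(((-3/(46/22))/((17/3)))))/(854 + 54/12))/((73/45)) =-3784190/1540957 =-2.46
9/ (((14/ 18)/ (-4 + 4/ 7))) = -1944/ 49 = -39.67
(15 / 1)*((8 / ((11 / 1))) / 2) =5.45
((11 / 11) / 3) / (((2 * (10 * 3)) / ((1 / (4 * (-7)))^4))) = 0.00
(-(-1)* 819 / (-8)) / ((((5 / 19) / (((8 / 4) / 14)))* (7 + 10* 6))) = -2223 / 2680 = -0.83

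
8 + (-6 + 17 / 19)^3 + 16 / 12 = -2545967 / 20577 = -123.73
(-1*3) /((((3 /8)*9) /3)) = -2.67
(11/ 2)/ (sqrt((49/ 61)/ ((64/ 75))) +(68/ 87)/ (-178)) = 5652761664/ 220326617051 +92329235460*sqrt(183)/ 220326617051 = 5.69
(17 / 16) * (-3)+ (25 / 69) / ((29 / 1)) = -101651 / 32016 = -3.18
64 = 64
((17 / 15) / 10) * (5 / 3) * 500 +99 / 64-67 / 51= 94.68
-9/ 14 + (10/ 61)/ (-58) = -15991/ 24766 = -0.65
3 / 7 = 0.43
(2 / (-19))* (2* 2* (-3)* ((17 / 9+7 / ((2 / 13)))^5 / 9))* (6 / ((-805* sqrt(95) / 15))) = -451590872919493* sqrt(95) / 11439956430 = -384753.51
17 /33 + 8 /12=13 /11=1.18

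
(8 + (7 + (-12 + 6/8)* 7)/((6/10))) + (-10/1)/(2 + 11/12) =-9661/84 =-115.01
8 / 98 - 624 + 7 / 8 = -244233 / 392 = -623.04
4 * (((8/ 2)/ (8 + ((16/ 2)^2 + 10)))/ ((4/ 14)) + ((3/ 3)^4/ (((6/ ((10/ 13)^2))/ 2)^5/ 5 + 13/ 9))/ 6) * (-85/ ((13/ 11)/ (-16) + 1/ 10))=-37278571470207601600/ 16760245290491677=-2224.23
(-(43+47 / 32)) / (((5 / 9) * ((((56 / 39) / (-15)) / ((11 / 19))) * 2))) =16482609 / 68096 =242.05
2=2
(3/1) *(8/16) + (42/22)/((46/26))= 1305/506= 2.58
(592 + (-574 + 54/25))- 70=-1246/25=-49.84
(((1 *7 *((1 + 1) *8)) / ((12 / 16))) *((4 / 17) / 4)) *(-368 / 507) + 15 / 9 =-121769 / 25857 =-4.71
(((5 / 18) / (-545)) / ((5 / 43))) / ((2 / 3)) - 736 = -4813483 / 6540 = -736.01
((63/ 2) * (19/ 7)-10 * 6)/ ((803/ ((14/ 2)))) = 357/ 1606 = 0.22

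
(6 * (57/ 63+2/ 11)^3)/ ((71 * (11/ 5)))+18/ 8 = 29513264153/ 12835881828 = 2.30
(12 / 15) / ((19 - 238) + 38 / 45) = -36 / 9817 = -0.00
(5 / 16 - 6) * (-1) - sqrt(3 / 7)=91 / 16 - sqrt(21) / 7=5.03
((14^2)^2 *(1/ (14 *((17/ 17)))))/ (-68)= -686/ 17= -40.35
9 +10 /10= 10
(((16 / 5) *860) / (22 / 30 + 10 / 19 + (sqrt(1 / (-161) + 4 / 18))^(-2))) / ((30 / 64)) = 130929152 / 131333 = 996.93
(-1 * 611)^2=373321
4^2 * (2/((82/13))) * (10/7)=7.25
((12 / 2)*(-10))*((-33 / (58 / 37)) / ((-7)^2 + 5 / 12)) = 439560 / 17197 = 25.56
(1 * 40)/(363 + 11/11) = 10/91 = 0.11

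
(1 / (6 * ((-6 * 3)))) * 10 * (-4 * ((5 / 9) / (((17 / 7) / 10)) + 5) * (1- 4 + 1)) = -22300 / 4131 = -5.40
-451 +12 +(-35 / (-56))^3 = -224643 / 512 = -438.76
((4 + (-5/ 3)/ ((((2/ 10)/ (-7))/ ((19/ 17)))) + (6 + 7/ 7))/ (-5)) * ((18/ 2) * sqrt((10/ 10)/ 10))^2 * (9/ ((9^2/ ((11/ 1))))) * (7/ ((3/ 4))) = -598444/ 425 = -1408.10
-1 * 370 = -370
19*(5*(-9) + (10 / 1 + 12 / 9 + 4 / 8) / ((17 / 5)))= -80465 / 102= -788.87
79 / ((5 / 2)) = 158 / 5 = 31.60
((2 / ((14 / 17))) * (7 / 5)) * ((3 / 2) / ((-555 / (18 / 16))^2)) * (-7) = -3213 / 21904000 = -0.00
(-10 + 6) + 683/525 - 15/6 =-5459/1050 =-5.20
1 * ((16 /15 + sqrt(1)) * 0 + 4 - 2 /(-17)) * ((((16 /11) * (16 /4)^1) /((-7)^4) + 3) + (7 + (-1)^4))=2905850 /64141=45.30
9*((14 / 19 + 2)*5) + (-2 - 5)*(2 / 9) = 20794 / 171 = 121.60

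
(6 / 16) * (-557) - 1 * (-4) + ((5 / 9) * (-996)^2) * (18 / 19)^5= 420367.45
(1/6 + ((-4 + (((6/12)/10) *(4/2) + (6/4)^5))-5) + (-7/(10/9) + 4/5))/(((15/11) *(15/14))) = -245399/54000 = -4.54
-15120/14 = -1080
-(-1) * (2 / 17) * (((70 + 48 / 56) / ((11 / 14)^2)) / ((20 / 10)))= 13888 / 2057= 6.75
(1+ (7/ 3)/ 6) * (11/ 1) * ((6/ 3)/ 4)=7.64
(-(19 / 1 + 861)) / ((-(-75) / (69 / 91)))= -4048 / 455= -8.90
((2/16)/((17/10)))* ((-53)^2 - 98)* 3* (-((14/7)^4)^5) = -10660085760/17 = -627063868.24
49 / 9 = 5.44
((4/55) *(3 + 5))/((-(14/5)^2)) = -40/539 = -0.07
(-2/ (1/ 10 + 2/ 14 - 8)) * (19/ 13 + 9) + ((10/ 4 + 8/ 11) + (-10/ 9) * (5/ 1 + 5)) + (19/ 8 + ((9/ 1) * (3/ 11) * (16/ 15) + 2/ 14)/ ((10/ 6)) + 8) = 2232347699/ 326125800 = 6.85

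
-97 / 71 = -1.37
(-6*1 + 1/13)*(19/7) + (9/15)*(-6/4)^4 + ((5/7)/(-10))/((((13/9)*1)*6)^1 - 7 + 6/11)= -6946831/531440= -13.07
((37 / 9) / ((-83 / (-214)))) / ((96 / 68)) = 67303 / 8964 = 7.51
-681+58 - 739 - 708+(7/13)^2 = -349781/169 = -2069.71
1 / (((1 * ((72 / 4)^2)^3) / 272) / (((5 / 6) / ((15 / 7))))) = 119 / 38263752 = 0.00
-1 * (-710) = 710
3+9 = 12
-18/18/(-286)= 1/286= 0.00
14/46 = 7/23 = 0.30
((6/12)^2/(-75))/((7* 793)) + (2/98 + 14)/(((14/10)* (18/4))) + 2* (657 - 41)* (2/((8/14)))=117346501117/27199900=4314.23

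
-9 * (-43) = 387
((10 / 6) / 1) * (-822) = -1370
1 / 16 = 0.06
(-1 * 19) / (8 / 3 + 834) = -57 / 2510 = -0.02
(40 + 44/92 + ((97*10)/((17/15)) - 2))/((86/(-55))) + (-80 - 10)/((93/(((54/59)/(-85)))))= -35176927653/61501954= -571.96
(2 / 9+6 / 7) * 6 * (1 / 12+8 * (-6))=-19550 / 63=-310.32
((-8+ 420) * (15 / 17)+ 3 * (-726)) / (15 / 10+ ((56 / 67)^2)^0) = -61692 / 85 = -725.79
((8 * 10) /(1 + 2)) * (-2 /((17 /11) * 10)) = -176 /51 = -3.45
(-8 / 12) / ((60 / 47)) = -47 / 90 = -0.52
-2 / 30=-1 / 15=-0.07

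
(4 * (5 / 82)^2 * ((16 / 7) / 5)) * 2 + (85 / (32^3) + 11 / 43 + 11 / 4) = 3.02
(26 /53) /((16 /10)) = 65 /212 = 0.31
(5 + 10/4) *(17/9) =85/6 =14.17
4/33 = 0.12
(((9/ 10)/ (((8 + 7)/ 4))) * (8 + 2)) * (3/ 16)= 9/ 20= 0.45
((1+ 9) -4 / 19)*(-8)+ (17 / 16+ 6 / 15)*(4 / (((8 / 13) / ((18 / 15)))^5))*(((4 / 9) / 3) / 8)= -183035540949 / 2432000000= -75.26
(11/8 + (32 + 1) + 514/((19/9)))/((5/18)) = 380097/380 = 1000.26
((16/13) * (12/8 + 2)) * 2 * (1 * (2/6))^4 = 0.11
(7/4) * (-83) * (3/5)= -87.15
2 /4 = 1 /2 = 0.50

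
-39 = -39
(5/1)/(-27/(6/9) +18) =-2/9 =-0.22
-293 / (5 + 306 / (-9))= 293 / 29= 10.10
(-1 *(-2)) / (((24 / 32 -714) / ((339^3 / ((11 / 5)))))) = -173147640 / 3487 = -49655.19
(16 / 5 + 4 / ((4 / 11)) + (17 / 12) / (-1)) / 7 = 767 / 420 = 1.83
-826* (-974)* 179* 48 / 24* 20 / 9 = 5760391840 / 9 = 640043537.78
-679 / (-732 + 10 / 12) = 4074 / 4387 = 0.93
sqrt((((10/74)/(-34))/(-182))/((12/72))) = sqrt(1717170)/114478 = 0.01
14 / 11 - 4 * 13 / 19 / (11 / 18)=-670 / 209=-3.21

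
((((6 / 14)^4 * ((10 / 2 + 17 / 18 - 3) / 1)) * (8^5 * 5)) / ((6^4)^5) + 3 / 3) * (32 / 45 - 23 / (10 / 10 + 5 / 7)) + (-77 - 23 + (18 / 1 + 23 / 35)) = -94.05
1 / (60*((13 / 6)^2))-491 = -414892 / 845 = -491.00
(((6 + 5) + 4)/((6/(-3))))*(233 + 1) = -1755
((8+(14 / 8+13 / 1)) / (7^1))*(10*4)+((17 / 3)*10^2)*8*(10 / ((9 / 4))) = 547510 / 27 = 20278.15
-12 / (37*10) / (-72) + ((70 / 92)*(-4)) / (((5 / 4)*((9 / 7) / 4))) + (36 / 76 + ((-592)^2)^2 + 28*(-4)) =357472380671151131 / 2910420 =122825015176.90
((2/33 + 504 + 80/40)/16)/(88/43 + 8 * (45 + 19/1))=179525/2917728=0.06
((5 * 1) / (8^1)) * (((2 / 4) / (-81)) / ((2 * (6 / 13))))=-65 / 15552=-0.00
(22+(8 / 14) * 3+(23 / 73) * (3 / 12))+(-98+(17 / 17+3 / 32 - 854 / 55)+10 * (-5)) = -124687693 / 899360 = -138.64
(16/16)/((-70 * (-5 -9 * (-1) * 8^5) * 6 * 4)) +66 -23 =21304081679/495443760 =43.00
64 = 64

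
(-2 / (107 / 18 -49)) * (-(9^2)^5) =-125524238436 / 775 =-161966759.27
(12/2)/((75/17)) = 34/25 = 1.36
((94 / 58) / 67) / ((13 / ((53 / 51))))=2491 / 1288209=0.00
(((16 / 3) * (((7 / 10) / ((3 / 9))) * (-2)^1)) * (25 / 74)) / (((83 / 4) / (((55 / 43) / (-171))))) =0.00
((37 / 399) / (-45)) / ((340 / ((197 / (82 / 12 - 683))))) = 7289 / 4127794650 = 0.00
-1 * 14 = -14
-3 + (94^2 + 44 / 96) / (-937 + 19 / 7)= -391081 / 31392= -12.46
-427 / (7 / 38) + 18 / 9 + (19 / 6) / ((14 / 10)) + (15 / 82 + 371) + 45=-1633795 / 861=-1897.56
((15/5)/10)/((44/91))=273/440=0.62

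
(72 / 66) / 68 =3 / 187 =0.02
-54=-54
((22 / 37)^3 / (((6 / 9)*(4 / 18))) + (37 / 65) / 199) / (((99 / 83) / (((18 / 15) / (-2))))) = -77319841133 / 108107431575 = -0.72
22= 22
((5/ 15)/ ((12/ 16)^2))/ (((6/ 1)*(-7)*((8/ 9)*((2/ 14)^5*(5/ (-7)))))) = 16807/ 45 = 373.49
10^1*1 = 10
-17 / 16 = -1.06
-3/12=-0.25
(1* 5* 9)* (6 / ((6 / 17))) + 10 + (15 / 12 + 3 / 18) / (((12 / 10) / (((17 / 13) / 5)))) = 725689 / 936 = 775.31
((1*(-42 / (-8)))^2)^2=194481 / 256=759.69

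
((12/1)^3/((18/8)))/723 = 256/241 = 1.06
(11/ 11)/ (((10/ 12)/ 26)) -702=-3354/ 5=-670.80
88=88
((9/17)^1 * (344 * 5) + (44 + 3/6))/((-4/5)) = -162365/136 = -1193.86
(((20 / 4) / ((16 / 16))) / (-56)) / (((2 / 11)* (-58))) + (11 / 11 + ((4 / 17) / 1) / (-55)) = 1.00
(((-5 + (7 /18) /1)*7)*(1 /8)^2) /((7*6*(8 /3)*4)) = -83 /73728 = -0.00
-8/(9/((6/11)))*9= -48/11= -4.36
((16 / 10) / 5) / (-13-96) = -8 / 2725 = -0.00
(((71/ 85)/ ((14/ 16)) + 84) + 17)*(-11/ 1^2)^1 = -667293/ 595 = -1121.50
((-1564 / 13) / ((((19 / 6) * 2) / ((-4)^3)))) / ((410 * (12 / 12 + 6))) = 150144 / 354445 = 0.42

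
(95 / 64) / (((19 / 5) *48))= 25 / 3072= 0.01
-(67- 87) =20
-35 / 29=-1.21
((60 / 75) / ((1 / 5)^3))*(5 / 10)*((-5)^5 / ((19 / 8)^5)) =-5120000000 / 2476099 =-2067.77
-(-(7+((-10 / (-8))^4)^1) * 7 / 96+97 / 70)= -599771 / 860160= -0.70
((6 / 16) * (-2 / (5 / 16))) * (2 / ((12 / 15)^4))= -11.72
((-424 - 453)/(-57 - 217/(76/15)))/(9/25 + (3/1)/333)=15413275/647424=23.81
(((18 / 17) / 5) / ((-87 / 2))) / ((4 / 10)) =-6 / 493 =-0.01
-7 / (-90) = 7 / 90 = 0.08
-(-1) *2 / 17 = 2 / 17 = 0.12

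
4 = 4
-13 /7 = -1.86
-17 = -17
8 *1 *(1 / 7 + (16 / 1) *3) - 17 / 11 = 29537 / 77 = 383.60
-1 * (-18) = 18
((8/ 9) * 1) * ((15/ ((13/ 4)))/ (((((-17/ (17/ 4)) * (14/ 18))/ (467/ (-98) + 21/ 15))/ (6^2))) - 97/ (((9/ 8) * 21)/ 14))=108.66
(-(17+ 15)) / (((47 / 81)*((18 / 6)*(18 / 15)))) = -720 / 47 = -15.32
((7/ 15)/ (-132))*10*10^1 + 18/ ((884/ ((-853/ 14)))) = -976603/ 612612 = -1.59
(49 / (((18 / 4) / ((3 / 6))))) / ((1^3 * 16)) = 49 / 144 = 0.34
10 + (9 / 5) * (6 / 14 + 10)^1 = 1007 / 35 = 28.77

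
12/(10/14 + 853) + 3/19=1627/9462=0.17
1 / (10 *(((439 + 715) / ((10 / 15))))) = 1 / 17310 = 0.00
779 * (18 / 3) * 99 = 462726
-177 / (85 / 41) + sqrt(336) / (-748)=-7257 / 85-sqrt(21) / 187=-85.40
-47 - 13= -60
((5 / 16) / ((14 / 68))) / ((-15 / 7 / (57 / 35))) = -323 / 280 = -1.15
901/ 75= 12.01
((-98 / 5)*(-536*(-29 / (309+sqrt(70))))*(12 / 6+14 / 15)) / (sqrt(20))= -3451824992*sqrt(5) / 11926375+33512864*sqrt(14) / 7155825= -629.66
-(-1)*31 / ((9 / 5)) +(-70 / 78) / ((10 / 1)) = 4009 / 234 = 17.13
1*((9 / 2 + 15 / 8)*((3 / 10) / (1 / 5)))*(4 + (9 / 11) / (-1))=5355 / 176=30.43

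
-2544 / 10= -1272 / 5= -254.40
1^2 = 1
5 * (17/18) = 85/18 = 4.72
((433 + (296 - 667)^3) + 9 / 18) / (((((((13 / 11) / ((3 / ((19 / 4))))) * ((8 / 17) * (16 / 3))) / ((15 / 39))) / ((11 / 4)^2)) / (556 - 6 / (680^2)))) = -31452937318248295113 / 1788706816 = -17584177036.11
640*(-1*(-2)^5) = 20480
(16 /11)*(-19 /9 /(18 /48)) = -2432 /297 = -8.19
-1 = -1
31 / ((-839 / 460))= -14260 / 839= -17.00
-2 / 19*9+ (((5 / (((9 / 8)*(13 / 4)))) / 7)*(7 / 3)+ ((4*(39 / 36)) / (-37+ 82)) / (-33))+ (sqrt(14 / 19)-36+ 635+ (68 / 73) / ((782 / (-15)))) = sqrt(266) / 19+ 1105733779036 / 1847546415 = 599.35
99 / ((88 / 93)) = 837 / 8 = 104.62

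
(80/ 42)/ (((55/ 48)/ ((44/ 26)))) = 256/ 91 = 2.81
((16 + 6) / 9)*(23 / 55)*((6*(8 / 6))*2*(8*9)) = 5888 / 5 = 1177.60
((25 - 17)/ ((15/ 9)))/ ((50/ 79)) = 948/ 125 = 7.58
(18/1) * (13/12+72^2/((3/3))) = 186663/2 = 93331.50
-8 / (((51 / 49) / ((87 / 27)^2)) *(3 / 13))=-4285736 / 12393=-345.82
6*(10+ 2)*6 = 432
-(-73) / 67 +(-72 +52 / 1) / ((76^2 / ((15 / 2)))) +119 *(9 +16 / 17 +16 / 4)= 321215663 / 193496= 1660.06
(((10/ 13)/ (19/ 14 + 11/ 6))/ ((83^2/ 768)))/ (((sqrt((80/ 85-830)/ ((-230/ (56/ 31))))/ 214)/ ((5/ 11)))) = 684800 * sqrt(73816890)/ 5742305283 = 1.02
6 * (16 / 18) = 16 / 3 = 5.33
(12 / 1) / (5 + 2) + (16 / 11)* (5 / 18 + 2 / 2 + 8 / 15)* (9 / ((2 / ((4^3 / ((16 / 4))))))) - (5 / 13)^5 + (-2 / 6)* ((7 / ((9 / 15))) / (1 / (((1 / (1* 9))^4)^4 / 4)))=1824960664485537698687448037 / 9535866070214021081724180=191.38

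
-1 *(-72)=72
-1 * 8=-8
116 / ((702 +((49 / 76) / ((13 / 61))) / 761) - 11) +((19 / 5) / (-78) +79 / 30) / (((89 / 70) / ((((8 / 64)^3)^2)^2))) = 433403895854001979955 / 2581757025431001759744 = 0.17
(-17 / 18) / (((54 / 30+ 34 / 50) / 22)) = -4675 / 558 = -8.38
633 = 633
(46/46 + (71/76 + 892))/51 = 67939/3876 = 17.53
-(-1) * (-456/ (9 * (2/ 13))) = -988/ 3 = -329.33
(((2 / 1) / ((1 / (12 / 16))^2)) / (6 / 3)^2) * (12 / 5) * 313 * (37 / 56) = 312687 / 2240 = 139.59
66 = 66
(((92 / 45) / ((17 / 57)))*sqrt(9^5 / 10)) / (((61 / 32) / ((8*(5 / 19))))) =953856*sqrt(10) / 5185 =581.75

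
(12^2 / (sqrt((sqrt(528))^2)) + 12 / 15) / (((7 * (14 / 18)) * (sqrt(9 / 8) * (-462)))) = -0.00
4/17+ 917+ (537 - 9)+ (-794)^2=10741981/17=631881.24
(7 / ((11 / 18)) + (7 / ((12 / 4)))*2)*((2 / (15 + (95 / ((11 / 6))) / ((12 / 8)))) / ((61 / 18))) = 6384 / 33245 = 0.19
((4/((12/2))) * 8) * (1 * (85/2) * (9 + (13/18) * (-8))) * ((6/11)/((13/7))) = 276080/1287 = 214.51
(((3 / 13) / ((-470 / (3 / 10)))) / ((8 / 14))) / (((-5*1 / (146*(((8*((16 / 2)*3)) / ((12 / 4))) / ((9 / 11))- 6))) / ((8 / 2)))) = 2.17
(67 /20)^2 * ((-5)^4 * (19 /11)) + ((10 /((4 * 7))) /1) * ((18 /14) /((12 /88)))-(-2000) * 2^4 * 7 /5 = 490865715 /8624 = 56918.57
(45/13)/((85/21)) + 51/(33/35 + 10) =5.52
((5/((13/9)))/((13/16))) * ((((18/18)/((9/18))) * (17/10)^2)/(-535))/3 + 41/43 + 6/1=134872177/19439225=6.94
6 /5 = 1.20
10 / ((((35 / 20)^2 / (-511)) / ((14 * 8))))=-186880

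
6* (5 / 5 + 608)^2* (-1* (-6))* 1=13351716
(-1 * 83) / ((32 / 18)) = -747 / 16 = -46.69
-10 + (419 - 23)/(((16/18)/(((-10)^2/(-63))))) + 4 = -4992/7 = -713.14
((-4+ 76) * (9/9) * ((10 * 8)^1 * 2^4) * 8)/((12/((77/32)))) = 147840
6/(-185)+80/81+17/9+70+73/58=74.10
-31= -31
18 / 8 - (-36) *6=873 / 4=218.25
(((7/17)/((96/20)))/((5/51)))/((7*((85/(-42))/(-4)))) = 0.25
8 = 8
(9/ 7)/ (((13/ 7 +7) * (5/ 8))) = 36/ 155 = 0.23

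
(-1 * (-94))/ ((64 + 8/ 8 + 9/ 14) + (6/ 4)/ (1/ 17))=329/ 319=1.03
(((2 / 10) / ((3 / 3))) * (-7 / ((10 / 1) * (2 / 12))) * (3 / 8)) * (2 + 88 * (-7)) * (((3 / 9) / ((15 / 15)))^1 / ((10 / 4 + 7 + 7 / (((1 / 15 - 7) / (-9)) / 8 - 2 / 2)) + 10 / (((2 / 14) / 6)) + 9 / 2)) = 56181 / 371450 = 0.15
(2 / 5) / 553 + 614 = 1697712 / 2765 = 614.00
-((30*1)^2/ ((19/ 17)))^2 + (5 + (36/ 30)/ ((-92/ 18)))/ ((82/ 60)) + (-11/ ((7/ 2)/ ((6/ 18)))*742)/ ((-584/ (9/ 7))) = -225601492658877/ 347912306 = -648443.56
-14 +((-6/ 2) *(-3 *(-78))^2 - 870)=-165152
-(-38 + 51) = -13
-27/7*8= -216/7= -30.86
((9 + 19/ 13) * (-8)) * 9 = -9792/ 13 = -753.23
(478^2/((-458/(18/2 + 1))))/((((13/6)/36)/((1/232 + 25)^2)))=-259498768597335/5007314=-51823945.65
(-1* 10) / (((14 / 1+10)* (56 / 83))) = -0.62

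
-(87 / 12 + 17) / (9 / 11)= -1067 / 36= -29.64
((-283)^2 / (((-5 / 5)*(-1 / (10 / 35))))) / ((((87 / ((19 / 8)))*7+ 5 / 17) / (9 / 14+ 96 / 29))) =146711445 / 416353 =352.37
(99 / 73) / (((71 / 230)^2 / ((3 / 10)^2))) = 471339 / 367993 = 1.28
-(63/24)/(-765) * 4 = 0.01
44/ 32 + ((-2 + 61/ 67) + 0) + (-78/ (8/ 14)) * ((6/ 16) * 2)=-6840/ 67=-102.09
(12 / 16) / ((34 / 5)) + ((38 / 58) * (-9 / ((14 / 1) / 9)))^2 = 81147849 / 5604424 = 14.48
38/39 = 0.97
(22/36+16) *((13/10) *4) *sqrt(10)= 3887 *sqrt(10)/45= 273.15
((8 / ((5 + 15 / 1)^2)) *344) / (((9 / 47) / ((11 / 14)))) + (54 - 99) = -16.77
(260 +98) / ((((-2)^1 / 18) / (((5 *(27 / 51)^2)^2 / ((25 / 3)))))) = -63418626 / 83521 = -759.31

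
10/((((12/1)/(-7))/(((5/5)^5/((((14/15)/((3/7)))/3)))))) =-225/28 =-8.04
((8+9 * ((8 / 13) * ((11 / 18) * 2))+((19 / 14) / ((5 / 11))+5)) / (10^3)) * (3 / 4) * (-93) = -5777253 / 3640000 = -1.59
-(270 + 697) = -967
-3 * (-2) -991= -985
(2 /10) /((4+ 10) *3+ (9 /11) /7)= 77 /16215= 0.00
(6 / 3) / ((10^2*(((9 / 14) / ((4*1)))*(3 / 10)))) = 56 / 135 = 0.41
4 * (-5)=-20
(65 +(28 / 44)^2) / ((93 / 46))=121348 / 3751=32.35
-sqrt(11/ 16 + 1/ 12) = -0.88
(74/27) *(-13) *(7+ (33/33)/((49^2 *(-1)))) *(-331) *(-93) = -55297801364/7203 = -7677051.42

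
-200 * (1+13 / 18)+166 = -1606 / 9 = -178.44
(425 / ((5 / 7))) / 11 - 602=-6027 / 11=-547.91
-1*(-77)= 77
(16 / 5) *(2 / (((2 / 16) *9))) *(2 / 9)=512 / 405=1.26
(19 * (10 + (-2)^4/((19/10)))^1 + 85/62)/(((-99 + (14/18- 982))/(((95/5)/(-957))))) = 0.01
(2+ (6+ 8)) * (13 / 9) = 208 / 9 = 23.11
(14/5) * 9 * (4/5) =504/25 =20.16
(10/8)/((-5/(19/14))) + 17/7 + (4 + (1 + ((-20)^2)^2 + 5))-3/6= 160011.59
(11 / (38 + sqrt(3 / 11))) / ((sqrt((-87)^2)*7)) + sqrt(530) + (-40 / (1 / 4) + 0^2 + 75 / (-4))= -6915124843 / 38686116- 11*sqrt(33) / 9671529 + sqrt(530)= -155.73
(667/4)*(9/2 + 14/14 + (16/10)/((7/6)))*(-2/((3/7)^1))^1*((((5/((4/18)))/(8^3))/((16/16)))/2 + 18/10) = -1995223113/204800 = -9742.30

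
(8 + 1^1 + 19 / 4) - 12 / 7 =337 / 28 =12.04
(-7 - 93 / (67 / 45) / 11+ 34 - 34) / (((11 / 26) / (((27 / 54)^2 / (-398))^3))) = 0.00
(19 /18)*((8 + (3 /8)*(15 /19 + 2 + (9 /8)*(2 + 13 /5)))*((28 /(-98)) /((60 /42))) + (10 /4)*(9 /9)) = 3067 /9600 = 0.32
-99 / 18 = -11 / 2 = -5.50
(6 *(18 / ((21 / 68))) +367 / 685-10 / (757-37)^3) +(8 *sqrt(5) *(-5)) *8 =12537019606081 / 35794483200-320 *sqrt(5) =-365.29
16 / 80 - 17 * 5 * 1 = -424 / 5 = -84.80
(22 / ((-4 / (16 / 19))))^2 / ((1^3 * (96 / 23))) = 5566 / 1083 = 5.14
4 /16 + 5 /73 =93 /292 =0.32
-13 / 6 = -2.17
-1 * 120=-120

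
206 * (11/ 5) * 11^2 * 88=24128368/ 5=4825673.60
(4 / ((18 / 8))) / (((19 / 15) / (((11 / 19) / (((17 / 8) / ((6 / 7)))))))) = 14080 / 42959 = 0.33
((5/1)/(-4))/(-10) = 1/8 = 0.12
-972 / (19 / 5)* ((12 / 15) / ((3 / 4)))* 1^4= -5184 / 19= -272.84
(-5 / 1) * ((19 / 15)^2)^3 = -47045881 / 2278125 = -20.65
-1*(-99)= 99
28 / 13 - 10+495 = 6333 / 13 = 487.15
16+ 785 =801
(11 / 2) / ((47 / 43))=473 / 94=5.03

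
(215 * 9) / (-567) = -215 / 63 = -3.41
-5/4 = -1.25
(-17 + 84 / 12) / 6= -5 / 3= -1.67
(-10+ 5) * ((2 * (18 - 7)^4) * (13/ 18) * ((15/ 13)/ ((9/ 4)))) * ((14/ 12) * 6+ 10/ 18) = -99558800/ 243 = -409707.00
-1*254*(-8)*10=20320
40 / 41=0.98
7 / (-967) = -7 / 967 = -0.01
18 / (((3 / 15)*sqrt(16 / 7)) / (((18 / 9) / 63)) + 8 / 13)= -11700 / 95423 + 68445*sqrt(7) / 95423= 1.78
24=24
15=15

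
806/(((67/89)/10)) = 717340/67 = 10706.57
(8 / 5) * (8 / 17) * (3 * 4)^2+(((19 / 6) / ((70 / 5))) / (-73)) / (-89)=5029615183 / 46388580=108.42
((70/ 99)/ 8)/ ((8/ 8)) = 35/ 396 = 0.09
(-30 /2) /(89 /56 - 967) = 280 /18021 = 0.02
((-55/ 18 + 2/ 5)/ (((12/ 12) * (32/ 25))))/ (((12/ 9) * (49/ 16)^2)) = -0.17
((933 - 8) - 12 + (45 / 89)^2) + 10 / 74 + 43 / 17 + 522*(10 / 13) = 85331819674 / 64770017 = 1317.46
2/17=0.12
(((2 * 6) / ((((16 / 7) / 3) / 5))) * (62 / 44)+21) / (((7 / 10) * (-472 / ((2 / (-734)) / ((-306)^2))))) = 2765 / 237893369472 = 0.00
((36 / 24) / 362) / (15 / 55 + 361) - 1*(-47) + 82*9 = 2258583193 / 2877176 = 785.00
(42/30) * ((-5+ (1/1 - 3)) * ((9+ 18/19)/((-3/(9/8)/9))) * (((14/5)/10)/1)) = 92.12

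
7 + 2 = 9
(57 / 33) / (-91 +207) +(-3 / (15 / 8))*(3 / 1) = -30529 / 6380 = -4.79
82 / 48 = 41 / 24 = 1.71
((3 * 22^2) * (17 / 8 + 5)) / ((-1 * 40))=-20691 / 80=-258.64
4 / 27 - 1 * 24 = -644 / 27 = -23.85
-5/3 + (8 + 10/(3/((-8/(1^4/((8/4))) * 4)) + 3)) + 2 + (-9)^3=-135566/189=-717.28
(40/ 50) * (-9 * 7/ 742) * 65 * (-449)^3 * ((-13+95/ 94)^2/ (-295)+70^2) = 135255675680037956043/ 69075430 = 1958086626171.39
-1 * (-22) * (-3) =-66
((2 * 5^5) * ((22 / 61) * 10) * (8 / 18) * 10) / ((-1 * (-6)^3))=6875000 / 14823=463.81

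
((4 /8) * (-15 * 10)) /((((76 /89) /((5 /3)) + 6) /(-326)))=1813375 /483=3754.40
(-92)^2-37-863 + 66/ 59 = 446342/ 59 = 7565.12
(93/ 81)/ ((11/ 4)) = 124/ 297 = 0.42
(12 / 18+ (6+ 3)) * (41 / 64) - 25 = -3611 / 192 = -18.81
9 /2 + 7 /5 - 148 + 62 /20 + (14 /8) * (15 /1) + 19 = -375 /4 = -93.75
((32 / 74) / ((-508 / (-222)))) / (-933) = -8 / 39497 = -0.00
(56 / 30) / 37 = 28 / 555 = 0.05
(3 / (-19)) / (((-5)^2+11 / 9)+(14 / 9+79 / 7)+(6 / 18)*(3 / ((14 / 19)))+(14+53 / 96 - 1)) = -6048 / 2067371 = -0.00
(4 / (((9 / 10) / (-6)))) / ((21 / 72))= -640 / 7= -91.43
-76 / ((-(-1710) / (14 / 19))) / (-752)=7 / 160740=0.00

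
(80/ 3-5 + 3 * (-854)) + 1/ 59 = -449636/ 177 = -2540.32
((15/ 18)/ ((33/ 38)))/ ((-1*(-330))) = 19/ 6534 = 0.00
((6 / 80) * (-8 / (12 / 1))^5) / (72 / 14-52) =7 / 33210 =0.00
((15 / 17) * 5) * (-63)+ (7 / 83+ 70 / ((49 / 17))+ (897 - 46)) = 5900805 / 9877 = 597.43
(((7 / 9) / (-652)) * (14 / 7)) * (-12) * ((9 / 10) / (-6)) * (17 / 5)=-119 / 8150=-0.01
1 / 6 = 0.17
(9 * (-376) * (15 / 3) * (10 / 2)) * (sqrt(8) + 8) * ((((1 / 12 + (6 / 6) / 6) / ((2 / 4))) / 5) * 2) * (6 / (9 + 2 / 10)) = -2030400 / 23 - 507600 * sqrt(2) / 23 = -119489.34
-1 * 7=-7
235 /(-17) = -235 /17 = -13.82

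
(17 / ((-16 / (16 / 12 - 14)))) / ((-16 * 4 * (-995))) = 323 / 1528320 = 0.00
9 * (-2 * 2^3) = -144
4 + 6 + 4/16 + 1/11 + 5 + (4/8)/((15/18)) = 3507/220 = 15.94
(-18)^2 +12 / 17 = 5520 / 17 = 324.71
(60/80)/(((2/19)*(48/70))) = 665/64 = 10.39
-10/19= -0.53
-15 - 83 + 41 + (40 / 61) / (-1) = -3517 / 61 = -57.66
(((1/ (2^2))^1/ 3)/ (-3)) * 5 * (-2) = 5/ 18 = 0.28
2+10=12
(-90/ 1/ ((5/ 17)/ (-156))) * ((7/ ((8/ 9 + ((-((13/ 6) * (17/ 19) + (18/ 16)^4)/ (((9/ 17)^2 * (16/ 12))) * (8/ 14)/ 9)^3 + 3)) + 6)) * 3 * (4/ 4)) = 62788870595578515157708531826688/ 605759050158208992810384983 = 103653.21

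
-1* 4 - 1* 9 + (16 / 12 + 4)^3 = 3745 / 27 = 138.70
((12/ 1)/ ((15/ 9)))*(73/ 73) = 36/ 5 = 7.20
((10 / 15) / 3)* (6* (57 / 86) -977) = -83680 / 387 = -216.23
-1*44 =-44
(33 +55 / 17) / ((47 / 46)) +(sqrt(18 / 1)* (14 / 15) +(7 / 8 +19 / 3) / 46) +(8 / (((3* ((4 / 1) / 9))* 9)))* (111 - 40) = 86.91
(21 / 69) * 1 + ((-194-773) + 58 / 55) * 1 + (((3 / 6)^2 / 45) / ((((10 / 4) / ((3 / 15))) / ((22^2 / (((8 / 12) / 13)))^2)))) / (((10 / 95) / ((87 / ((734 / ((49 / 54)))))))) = 16498042052963 / 417829500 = 39485.11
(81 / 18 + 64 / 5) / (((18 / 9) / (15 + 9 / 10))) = 27507 / 200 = 137.54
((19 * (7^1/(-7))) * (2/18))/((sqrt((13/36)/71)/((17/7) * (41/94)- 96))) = 1186949 * sqrt(923)/12831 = 2810.43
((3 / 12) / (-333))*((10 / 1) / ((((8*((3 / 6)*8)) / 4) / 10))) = -25 / 2664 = -0.01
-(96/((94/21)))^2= -1016064/2209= -459.97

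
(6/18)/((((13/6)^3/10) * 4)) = 180/2197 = 0.08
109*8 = 872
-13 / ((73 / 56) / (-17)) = 12376 / 73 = 169.53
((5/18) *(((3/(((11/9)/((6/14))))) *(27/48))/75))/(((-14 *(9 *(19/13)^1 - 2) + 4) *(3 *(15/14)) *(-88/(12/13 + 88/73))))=303/2795467840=0.00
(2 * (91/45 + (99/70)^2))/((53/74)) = 6563393/584325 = 11.23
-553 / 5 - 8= -593 / 5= -118.60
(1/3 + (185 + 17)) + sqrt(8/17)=2 * sqrt(34)/17 + 607/3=203.02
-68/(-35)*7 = 68/5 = 13.60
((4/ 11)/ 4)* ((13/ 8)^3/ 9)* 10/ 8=10985/ 202752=0.05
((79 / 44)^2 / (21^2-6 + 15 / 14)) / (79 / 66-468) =-43687 / 2758637860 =-0.00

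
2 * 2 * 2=8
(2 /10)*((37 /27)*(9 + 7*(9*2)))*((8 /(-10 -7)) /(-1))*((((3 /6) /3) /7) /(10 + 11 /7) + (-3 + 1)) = -143708 /4131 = -34.79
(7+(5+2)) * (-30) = -420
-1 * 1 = -1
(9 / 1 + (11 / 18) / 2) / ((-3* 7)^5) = -335 / 147027636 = -0.00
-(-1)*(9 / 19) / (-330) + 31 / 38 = 851 / 1045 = 0.81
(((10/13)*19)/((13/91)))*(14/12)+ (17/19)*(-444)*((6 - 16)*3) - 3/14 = 124872247/10374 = 12037.04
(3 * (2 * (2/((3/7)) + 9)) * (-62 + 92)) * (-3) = -7380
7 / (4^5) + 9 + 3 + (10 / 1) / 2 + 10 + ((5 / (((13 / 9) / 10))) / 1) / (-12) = 321115 / 13312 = 24.12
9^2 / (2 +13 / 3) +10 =433 / 19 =22.79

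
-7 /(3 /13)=-91 /3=-30.33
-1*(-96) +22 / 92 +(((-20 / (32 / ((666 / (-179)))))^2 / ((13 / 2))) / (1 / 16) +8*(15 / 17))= 37982879107 / 325728806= 116.61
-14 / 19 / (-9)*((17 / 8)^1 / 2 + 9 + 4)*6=525 / 76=6.91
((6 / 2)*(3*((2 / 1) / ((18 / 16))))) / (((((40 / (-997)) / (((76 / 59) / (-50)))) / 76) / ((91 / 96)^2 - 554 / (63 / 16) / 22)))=-1403939399327 / 327096000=-4292.13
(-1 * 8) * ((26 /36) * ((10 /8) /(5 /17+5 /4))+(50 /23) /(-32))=-35939 /8694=-4.13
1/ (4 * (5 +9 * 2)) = 1/ 92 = 0.01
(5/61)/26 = 5/1586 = 0.00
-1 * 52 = -52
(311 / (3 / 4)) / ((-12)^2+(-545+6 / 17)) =-21148 / 20433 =-1.03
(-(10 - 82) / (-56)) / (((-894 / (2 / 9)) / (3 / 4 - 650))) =-371 / 1788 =-0.21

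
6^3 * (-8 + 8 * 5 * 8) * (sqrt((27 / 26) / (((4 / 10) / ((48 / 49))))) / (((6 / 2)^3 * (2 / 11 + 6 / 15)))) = 5940 * sqrt(65) / 7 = 6841.40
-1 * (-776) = 776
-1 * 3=-3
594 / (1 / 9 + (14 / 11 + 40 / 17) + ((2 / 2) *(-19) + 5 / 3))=-43.69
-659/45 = -14.64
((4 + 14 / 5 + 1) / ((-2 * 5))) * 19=-741 / 50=-14.82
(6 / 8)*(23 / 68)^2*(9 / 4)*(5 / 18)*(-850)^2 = 4959375 / 128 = 38745.12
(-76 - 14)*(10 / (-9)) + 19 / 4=419 / 4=104.75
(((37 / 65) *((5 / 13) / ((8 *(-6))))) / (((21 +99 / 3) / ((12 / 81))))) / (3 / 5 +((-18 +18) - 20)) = 185 / 286811928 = 0.00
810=810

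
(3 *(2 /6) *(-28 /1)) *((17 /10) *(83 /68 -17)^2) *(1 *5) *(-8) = 8059303 /17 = 474076.65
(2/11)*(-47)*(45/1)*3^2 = -38070/11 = -3460.91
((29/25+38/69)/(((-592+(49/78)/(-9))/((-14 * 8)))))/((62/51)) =116009712/435803425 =0.27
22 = 22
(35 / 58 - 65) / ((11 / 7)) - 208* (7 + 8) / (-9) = 585085 / 1914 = 305.69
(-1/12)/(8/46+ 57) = -0.00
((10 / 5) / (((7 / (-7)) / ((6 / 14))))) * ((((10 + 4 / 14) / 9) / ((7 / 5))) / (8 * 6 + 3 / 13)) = -1040 / 71687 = -0.01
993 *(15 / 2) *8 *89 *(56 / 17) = 296946720 / 17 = 17467454.12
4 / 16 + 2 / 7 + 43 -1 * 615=-16001 / 28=-571.46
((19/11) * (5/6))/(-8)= -95/528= -0.18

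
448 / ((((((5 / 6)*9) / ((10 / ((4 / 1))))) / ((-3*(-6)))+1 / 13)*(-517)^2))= 34944 / 5078491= 0.01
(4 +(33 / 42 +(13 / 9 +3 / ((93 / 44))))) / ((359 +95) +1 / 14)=29879 / 1773603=0.02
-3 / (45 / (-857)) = 857 / 15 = 57.13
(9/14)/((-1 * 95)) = -9/1330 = -0.01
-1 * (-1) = 1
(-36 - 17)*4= -212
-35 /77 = -5 /11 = -0.45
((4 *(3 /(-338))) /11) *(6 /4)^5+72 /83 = 2081061 /2468752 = 0.84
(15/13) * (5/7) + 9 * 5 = 4170/91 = 45.82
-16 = -16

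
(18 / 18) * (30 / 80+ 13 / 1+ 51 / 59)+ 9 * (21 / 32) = 38035 / 1888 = 20.15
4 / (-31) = -4 / 31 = -0.13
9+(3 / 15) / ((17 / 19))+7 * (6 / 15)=1022 / 85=12.02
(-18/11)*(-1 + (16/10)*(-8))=1242/55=22.58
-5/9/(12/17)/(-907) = 85/97956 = 0.00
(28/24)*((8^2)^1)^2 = 14336/3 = 4778.67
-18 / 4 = -9 / 2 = -4.50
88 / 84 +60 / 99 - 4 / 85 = 31546 / 19635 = 1.61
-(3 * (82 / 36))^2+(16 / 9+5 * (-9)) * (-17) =8257 / 12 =688.08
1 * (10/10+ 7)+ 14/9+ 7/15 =451/45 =10.02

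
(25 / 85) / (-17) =-5 / 289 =-0.02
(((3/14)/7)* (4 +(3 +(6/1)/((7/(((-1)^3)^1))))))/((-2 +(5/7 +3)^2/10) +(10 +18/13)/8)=8385/35791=0.23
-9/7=-1.29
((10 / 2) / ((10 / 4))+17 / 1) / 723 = 19 / 723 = 0.03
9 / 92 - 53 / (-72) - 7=-10211 / 1656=-6.17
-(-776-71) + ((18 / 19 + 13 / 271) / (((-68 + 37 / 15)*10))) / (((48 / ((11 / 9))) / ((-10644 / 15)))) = 308678504453 / 364425624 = 847.03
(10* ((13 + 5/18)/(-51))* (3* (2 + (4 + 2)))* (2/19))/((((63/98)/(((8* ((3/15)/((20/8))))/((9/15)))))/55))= -47111680/78489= -600.23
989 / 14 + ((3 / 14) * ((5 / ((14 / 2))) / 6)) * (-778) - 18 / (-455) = 161911 / 3185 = 50.84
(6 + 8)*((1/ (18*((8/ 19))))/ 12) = 0.15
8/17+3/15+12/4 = 312/85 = 3.67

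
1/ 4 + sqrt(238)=15.68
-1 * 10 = -10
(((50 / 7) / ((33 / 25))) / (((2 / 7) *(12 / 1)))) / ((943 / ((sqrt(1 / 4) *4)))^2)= 625 / 88035651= 0.00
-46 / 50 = -23 / 25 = -0.92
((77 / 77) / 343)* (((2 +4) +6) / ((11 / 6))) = 72 / 3773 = 0.02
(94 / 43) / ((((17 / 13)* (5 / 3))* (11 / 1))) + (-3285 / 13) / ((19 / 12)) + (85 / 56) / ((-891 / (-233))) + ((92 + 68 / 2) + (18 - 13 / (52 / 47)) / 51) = -1485797985493 / 45045360360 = -32.98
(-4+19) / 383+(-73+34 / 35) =-965018 / 13405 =-71.99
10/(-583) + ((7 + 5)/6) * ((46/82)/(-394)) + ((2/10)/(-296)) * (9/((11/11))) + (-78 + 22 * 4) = 69509821861/6969158680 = 9.97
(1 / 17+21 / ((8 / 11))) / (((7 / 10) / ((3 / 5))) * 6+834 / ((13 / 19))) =51155 / 2167432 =0.02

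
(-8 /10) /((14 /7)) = -2 /5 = -0.40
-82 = -82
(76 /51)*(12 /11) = 304 /187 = 1.63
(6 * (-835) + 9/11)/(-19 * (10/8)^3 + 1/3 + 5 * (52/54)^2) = 2570792256/16494533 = 155.86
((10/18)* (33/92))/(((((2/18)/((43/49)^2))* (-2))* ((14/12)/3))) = -2745765/1546244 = -1.78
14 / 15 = 0.93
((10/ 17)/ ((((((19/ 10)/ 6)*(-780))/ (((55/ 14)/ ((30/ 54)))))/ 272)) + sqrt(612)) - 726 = -1263174/ 1729 + 6*sqrt(17) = -705.84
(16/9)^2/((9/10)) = 2560/729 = 3.51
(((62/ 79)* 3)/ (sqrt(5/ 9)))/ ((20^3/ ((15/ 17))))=0.00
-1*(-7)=7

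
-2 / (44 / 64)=-32 / 11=-2.91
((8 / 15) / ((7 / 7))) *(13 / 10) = 52 / 75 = 0.69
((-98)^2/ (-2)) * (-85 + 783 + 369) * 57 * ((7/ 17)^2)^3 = -1423495.64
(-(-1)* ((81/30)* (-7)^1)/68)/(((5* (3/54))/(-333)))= 566433/1700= 333.20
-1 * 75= -75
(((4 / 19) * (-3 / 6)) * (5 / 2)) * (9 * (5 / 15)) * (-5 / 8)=75 / 152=0.49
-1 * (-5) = 5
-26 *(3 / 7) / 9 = -26 / 21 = -1.24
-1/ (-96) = 1/ 96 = 0.01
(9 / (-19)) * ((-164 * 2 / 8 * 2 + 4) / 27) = 26 / 19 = 1.37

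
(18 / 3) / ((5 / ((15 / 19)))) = 18 / 19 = 0.95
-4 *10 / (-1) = 40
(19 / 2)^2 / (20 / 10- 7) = -361 / 20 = -18.05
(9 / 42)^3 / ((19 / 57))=81 / 2744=0.03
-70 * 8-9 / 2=-1129 / 2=-564.50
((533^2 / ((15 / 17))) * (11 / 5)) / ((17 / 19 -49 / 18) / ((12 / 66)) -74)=-12112418604 / 1437275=-8427.35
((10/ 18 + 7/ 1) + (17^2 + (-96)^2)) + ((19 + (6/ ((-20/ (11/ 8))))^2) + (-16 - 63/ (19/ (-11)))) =10453927019/ 1094400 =9552.20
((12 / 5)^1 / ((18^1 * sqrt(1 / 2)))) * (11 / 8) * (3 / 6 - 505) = -11099 * sqrt(2) / 120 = -130.80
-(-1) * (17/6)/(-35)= -17/210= -0.08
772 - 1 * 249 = 523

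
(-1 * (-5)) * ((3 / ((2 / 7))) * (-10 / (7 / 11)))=-825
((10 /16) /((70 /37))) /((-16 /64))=-37 /28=-1.32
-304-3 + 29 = -278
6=6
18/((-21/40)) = -240/7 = -34.29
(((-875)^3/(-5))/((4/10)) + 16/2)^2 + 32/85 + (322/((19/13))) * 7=724804474166250612927/6460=112198835010255512.84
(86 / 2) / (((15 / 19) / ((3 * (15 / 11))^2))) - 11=108964 / 121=900.53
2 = 2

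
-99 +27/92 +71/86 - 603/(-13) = -2648353/51428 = -51.50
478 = 478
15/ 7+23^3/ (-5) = -85094/ 35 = -2431.26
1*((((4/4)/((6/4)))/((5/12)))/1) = 8/5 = 1.60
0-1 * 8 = -8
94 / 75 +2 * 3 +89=7219 / 75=96.25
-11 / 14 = -0.79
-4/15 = -0.27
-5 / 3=-1.67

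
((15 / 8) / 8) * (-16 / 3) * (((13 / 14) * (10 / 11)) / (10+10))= -65 / 1232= -0.05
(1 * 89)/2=89/2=44.50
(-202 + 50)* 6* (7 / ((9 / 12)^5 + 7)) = -6537216 / 7411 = -882.10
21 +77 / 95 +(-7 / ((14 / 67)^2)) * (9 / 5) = -709603 / 2660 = -266.77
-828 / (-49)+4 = 1024 / 49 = 20.90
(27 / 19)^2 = 2.02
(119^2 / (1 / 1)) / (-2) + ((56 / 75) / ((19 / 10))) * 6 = -1344847 / 190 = -7078.14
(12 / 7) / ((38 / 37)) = 222 / 133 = 1.67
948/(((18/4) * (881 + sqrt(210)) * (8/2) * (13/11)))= 139198/2751099- 158 * sqrt(210)/2751099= 0.05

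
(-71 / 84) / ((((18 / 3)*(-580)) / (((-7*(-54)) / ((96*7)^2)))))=0.00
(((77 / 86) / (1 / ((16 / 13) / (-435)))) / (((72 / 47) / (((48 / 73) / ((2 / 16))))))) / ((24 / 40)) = -463232 / 31951881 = -0.01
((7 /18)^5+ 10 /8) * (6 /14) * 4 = 2378767 /1102248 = 2.16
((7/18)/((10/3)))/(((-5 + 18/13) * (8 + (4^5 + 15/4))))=-91/2920815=-0.00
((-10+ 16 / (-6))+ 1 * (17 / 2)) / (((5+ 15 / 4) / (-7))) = 10 / 3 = 3.33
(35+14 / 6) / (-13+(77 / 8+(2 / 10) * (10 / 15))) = -4480 / 389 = -11.52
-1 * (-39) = 39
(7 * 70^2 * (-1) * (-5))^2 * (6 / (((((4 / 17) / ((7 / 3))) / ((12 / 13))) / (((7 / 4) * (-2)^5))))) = -1176019404000000 / 13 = -90463031076923.08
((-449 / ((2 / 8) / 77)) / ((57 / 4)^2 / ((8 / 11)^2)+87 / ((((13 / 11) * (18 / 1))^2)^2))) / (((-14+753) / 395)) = -317631537548881920 / 1649717220367051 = -192.54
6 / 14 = 3 / 7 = 0.43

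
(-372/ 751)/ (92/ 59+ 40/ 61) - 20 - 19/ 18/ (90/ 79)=-51283309783/ 2424723660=-21.15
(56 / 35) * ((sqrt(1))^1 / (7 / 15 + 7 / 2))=48 / 119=0.40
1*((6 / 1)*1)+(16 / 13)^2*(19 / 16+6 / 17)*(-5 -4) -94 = -313160 / 2873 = -109.00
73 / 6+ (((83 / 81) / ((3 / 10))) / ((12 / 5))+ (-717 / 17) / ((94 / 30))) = 75298 / 582471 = 0.13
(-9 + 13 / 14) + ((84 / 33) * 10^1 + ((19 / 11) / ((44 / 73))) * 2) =19578 / 847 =23.11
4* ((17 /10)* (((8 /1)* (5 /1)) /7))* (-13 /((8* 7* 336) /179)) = -39559 /8232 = -4.81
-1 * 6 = -6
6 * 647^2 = 2511654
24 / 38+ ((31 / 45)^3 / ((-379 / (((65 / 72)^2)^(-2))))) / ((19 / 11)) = 10135999942836 / 16067793828125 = 0.63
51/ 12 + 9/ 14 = 137/ 28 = 4.89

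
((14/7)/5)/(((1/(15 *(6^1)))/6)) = 216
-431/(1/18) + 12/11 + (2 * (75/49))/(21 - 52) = -129611844/16709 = -7757.01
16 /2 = 8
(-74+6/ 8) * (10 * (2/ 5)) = -293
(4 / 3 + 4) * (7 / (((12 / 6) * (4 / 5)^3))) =875 / 24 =36.46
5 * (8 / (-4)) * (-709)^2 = -5026810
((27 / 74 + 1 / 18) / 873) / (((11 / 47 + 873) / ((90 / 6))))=16450 / 1988546463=0.00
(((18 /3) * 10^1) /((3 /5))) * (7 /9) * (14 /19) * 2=19600 /171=114.62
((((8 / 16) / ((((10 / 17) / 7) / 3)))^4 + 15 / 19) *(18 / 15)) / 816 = 308624104419 / 2067200000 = 149.30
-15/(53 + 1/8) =-24/85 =-0.28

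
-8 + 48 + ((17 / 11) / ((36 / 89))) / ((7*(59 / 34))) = 3296681 / 81774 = 40.31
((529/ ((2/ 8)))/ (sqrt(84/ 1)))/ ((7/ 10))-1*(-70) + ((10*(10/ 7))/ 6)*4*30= 10580*sqrt(21)/ 147 + 2490/ 7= 685.54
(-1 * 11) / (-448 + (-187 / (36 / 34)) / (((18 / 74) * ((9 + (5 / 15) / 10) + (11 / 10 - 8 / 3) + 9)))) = 146718 / 6563539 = 0.02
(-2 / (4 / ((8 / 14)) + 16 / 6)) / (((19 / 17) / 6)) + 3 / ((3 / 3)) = 1.89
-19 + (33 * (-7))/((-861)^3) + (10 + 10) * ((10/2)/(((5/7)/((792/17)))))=3360287257864/516700737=6503.35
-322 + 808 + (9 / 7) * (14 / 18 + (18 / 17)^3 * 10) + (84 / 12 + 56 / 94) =509.86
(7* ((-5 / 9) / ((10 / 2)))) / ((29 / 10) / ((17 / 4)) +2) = -595 / 2052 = -0.29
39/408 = 13/136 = 0.10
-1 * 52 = -52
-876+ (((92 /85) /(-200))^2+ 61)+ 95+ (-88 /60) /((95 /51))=-247365204949 /343187500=-720.79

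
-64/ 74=-32/ 37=-0.86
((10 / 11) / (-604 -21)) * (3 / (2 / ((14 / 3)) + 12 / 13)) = -182 / 56375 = -0.00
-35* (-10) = 350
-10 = -10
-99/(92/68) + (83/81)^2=-10883716/150903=-72.12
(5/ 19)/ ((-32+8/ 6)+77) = 15/ 2641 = 0.01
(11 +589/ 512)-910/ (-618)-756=-742.38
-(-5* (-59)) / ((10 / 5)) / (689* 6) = -295 / 8268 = -0.04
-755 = -755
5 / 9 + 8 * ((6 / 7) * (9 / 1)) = 3923 / 63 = 62.27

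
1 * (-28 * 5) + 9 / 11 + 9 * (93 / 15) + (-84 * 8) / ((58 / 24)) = -576514 / 1595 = -361.45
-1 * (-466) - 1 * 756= -290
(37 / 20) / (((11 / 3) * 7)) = 111 / 1540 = 0.07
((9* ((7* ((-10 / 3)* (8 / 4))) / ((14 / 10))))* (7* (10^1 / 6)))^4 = 150062500000000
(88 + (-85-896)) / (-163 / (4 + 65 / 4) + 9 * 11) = -72333 / 7367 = -9.82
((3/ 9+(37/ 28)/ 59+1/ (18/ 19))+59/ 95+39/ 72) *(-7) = -7271359/ 403560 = -18.02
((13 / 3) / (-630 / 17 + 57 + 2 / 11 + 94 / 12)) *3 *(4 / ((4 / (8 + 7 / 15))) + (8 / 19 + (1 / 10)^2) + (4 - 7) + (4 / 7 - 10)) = -342481711 / 208590550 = -1.64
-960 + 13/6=-5747/6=-957.83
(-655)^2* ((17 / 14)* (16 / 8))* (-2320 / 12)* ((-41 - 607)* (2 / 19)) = 13740154646.62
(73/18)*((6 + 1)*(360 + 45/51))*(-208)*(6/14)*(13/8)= -25229165/17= -1484068.53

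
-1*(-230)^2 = -52900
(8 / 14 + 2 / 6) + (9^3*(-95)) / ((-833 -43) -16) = 78.54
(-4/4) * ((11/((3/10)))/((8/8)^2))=-110/3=-36.67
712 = 712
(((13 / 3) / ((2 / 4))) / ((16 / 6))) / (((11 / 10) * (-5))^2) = 13 / 121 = 0.11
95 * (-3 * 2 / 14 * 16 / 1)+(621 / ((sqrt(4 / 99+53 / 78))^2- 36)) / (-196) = -5796575013 / 8899478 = -651.34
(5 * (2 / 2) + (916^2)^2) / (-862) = -704014971141 / 862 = -816722704.34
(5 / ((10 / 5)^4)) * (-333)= -1665 / 16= -104.06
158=158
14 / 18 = 7 / 9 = 0.78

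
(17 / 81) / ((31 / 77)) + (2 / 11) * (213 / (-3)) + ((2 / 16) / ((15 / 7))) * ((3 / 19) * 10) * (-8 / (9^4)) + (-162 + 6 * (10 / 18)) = -7271310379 / 42508719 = -171.05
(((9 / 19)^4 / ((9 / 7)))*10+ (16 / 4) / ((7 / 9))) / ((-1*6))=-841461 / 912247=-0.92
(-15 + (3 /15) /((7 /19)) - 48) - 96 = -158.46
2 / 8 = 1 / 4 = 0.25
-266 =-266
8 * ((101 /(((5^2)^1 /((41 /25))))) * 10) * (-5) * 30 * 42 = -3339302.40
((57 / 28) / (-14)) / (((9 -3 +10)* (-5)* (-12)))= -19 / 125440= -0.00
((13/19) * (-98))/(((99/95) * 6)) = -3185/297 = -10.72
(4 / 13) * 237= 948 / 13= 72.92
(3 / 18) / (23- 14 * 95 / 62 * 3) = -31 / 7692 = -0.00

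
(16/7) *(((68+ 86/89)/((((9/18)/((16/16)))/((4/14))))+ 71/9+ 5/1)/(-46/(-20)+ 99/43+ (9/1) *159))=2017463680/24228760941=0.08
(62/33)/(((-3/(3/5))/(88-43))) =-186/11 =-16.91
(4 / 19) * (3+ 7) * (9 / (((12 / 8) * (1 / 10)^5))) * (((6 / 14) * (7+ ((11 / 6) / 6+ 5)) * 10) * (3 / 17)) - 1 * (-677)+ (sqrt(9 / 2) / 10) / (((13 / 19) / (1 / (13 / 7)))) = 399 * sqrt(2) / 3380+ 26581530697 / 2261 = 11756537.41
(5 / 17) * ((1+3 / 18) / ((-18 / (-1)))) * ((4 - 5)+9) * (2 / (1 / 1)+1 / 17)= 2450 / 7803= 0.31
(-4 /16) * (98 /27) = -49 /54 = -0.91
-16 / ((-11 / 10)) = 160 / 11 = 14.55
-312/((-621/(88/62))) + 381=2449453/6417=381.71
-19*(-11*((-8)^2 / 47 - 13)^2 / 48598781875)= 3291299 / 5650247850625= 0.00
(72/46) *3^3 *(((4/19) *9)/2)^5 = 1836660096/56950277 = 32.25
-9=-9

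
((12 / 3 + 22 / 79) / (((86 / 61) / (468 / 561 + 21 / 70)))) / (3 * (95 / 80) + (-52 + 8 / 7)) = -0.07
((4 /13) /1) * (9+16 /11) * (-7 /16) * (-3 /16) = 2415 /9152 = 0.26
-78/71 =-1.10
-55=-55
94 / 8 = 47 / 4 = 11.75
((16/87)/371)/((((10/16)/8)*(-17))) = -1024/2743545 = -0.00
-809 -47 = -856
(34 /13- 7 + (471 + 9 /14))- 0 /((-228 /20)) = 85041 /182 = 467.26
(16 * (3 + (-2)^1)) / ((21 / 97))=1552 / 21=73.90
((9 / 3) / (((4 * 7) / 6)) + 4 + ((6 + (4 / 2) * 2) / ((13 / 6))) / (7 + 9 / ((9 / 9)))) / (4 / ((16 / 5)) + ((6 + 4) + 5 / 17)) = 0.43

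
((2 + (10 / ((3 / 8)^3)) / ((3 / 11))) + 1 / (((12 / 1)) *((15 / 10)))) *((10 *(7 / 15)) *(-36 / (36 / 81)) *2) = -1581622 / 3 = -527207.33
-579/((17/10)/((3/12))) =-2895/34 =-85.15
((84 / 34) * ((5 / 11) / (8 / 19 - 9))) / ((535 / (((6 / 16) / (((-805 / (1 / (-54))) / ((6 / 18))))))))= -0.00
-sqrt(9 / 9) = -1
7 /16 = 0.44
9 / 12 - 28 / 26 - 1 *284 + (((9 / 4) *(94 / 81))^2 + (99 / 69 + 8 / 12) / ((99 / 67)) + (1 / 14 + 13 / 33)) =-1027992529 / 3729726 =-275.62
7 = 7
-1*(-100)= 100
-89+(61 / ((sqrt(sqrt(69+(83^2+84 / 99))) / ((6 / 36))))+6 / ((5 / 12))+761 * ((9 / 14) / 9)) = -1417 / 70+61 * 229642^(3 / 4) * 33^(1 / 4) / 1377852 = -19.13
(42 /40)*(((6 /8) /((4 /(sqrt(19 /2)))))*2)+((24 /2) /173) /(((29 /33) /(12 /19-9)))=-62964 /95323+63*sqrt(38) /320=0.55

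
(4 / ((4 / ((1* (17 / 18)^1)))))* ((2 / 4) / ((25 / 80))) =68 / 45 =1.51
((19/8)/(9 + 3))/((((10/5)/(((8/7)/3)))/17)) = 323/504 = 0.64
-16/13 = -1.23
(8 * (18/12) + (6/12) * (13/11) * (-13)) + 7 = 249/22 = 11.32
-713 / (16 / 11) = -7843 / 16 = -490.19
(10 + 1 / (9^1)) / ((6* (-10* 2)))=-91 / 1080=-0.08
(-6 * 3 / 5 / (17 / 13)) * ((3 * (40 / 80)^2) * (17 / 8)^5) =-29315871 / 327680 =-89.46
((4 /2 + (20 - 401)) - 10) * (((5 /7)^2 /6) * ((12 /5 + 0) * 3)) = -11670 /49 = -238.16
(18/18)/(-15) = -1/15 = -0.07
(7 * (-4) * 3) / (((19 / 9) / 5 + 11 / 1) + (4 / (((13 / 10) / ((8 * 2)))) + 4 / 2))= -1755 / 1309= -1.34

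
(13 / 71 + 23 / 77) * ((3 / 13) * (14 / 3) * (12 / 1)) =63216 / 10153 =6.23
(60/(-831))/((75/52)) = -208/4155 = -0.05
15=15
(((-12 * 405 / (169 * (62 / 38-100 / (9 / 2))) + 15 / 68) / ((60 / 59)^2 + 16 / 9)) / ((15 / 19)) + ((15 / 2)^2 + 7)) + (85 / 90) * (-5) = 1901054596190515 / 32081919262848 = 59.26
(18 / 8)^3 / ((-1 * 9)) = -81 / 64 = -1.27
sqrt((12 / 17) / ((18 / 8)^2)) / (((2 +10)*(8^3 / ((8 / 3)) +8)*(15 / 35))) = 0.00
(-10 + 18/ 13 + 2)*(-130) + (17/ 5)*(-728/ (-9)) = 1135.02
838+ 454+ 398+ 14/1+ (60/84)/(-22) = 262411/154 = 1703.97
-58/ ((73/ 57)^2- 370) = 6498/ 41269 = 0.16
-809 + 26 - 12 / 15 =-3919 / 5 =-783.80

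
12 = 12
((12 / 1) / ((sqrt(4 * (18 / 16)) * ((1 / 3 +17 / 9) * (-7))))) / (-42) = 3 * sqrt(2) / 490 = 0.01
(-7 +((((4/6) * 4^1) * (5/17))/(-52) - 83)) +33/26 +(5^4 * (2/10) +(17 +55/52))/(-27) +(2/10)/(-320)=-897865567/9547200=-94.04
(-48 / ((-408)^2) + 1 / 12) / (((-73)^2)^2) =24 / 8207091649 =0.00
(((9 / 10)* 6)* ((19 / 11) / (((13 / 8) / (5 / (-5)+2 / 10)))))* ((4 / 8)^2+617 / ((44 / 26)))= -65881512 / 39325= -1675.31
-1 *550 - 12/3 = -554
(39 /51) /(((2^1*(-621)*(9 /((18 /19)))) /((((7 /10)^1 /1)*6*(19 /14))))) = -13 /35190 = -0.00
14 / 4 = 7 / 2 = 3.50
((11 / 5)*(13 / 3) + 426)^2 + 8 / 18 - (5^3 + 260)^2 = 41464.73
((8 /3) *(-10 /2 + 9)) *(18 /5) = 192 /5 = 38.40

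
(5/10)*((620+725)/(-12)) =-1345/24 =-56.04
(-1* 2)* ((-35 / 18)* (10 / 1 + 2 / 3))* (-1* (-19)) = 21280 / 27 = 788.15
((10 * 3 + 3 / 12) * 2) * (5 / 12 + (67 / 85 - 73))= -8860951 / 2040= -4343.60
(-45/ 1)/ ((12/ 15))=-225/ 4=-56.25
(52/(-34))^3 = -17576/4913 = -3.58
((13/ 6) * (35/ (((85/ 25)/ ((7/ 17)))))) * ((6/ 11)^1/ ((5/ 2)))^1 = 6370/ 3179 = 2.00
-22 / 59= -0.37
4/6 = 2/3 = 0.67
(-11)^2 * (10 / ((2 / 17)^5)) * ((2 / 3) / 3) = 859013485 / 72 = 11930742.85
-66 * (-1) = 66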